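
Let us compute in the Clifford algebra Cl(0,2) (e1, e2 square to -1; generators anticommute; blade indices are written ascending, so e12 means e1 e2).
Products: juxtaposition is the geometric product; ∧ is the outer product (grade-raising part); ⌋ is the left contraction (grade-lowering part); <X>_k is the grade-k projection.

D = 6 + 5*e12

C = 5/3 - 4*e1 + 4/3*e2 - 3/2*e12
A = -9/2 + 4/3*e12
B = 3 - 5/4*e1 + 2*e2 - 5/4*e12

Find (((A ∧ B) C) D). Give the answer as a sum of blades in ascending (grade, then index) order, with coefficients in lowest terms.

step 1: -27/2 + 45/8*e1 - 9*e2 + 77/8*e12
step 2: 423/16 + 1537/24*e1 - 1009/16*e2 + 187/24*e12
step 3: 359/3 + 1103/16*e1 - 8383/12*e2 + 2863/16*e12
Answer: 359/3 + 1103/16*e1 - 8383/12*e2 + 2863/16*e12


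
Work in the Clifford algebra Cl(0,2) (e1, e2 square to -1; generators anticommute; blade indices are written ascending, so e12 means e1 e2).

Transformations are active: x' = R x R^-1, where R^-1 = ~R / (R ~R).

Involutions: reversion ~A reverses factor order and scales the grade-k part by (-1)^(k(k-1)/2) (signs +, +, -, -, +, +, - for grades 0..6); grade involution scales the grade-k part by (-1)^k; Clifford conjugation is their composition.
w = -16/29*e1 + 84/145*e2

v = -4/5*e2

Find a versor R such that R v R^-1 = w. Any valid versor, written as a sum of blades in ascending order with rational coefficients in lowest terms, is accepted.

Sketch: the shared square -16/25 makes R = v + w = -16/29*e1 - 32/145*e2 the natural versor; its sandwich fixes that direction, negates (v - w)/2, and sends v to w.
Answer: -16/29*e1 - 32/145*e2


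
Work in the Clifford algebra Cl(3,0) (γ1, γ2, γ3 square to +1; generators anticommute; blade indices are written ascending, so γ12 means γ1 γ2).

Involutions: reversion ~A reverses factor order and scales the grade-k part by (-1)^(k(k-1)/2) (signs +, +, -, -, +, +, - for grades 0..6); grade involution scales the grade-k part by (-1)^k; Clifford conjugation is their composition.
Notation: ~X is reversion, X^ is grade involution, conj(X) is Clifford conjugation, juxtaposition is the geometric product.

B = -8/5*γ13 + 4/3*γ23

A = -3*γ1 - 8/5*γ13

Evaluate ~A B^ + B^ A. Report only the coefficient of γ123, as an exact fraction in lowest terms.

first term: 64/25 + 24/5*γ3 - 32/15*γ12 - 4*γ123
second term: -64/25 - 24/5*γ3 - 32/15*γ12 - 4*γ123
Answer: -8


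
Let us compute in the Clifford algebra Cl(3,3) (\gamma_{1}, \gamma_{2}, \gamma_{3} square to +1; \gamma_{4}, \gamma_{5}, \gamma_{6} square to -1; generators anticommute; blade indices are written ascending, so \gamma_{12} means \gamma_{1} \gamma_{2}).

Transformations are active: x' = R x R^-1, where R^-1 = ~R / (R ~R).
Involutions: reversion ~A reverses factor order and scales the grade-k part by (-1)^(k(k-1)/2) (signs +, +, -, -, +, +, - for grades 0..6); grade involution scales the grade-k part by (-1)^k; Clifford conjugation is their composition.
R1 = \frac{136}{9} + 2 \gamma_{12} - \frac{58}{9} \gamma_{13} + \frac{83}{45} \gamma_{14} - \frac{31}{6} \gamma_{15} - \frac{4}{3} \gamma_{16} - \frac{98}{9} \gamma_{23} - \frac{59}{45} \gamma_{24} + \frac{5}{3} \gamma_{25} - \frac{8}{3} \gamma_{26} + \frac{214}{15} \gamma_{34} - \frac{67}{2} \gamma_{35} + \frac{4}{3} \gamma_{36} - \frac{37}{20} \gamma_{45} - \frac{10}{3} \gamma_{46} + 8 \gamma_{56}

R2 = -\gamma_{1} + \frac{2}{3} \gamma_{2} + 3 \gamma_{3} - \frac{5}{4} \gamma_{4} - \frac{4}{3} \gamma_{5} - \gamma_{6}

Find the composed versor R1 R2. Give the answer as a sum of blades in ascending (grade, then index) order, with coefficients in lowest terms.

Distribute over the terms of R2 (each basis-blade product reordered to ascending indices, repeated generators contracted through their squares):
R1 (-\gamma_{1}) = -\frac{136}{9} \gamma_{1} + 2 \gamma_{2} - \frac{58}{9} \gamma_{3} + \frac{83}{45} \gamma_{4} - \frac{31}{6} \gamma_{5} - \frac{4}{3} \gamma_{6} + \frac{98}{9} \gamma_{123} + \frac{59}{45} \gamma_{124} - \frac{5}{3} \gamma_{125} + \frac{8}{3} \gamma_{126} - \frac{214}{15} \gamma_{134} + \frac{67}{2} \gamma_{135} - \frac{4}{3} \gamma_{136} + \frac{37}{20} \gamma_{145} + \frac{10}{3} \gamma_{146} - 8 \gamma_{156}
R1 (\frac{2}{3} \gamma_{2}) = \frac{4}{3} \gamma_{1} + \frac{272}{27} \gamma_{2} + \frac{196}{27} \gamma_{3} + \frac{118}{135} \gamma_{4} - \frac{10}{9} \gamma_{5} + \frac{16}{9} \gamma_{6} + \frac{116}{27} \gamma_{123} - \frac{166}{135} \gamma_{124} + \frac{31}{9} \gamma_{125} + \frac{8}{9} \gamma_{126} + \frac{428}{45} \gamma_{234} - \frac{67}{3} \gamma_{235} + \frac{8}{9} \gamma_{236} - \frac{37}{30} \gamma_{245} - \frac{20}{9} \gamma_{246} + \frac{16}{3} \gamma_{256}
R1 (3 \gamma_{3}) = -\frac{58}{3} \gamma_{1} - \frac{98}{3} \gamma_{2} + \frac{136}{3} \gamma_{3} - \frac{214}{5} \gamma_{4} + \frac{201}{2} \gamma_{5} - 4 \gamma_{6} + 6 \gamma_{123} - \frac{83}{15} \gamma_{134} + \frac{31}{2} \gamma_{135} + 4 \gamma_{136} + \frac{59}{15} \gamma_{234} - 5 \gamma_{235} + 8 \gamma_{236} - \frac{111}{20} \gamma_{345} - 10 \gamma_{346} + 24 \gamma_{356}
R1 (-\frac{5}{4} \gamma_{4}) = \frac{83}{36} \gamma_{1} - \frac{59}{36} \gamma_{2} + \frac{107}{6} \gamma_{3} - \frac{170}{9} \gamma_{4} + \frac{37}{16} \gamma_{5} + \frac{25}{6} \gamma_{6} - \frac{5}{2} \gamma_{124} + \frac{145}{18} \gamma_{134} - \frac{155}{24} \gamma_{145} - \frac{5}{3} \gamma_{146} + \frac{245}{18} \gamma_{234} + \frac{25}{12} \gamma_{245} - \frac{10}{3} \gamma_{246} - \frac{335}{8} \gamma_{345} + \frac{5}{3} \gamma_{346} - 10 \gamma_{456}
R1 (-\frac{4}{3} \gamma_{5}) = -\frac{62}{9} \gamma_{1} + \frac{20}{9} \gamma_{2} - \frac{134}{3} \gamma_{3} - \frac{37}{15} \gamma_{4} - \frac{544}{27} \gamma_{5} - \frac{32}{3} \gamma_{6} - \frac{8}{3} \gamma_{125} + \frac{232}{27} \gamma_{135} - \frac{332}{135} \gamma_{145} - \frac{16}{9} \gamma_{156} + \frac{392}{27} \gamma_{235} + \frac{236}{135} \gamma_{245} - \frac{32}{9} \gamma_{256} - \frac{856}{45} \gamma_{345} + \frac{16}{9} \gamma_{356} - \frac{40}{9} \gamma_{456}
R1 (-\gamma_{6}) = -\frac{4}{3} \gamma_{1} - \frac{8}{3} \gamma_{2} + \frac{4}{3} \gamma_{3} - \frac{10}{3} \gamma_{4} + 8 \gamma_{5} - \frac{136}{9} \gamma_{6} - 2 \gamma_{126} + \frac{58}{9} \gamma_{136} - \frac{83}{45} \gamma_{146} + \frac{31}{6} \gamma_{156} + \frac{98}{9} \gamma_{236} + \frac{59}{45} \gamma_{246} - \frac{5}{3} \gamma_{256} - \frac{214}{15} \gamma_{346} + \frac{67}{2} \gamma_{356} + \frac{37}{20} \gamma_{456}
Summing the partial products and collecting blades:
Answer: -\frac{1405}{36} \gamma_{1} - \frac{2449}{108} \gamma_{2} + \frac{1115}{54} \gamma_{3} - \frac{8744}{135} \gamma_{4} + \frac{36455}{432} \gamma_{5} - \frac{151}{6} \gamma_{6} + \frac{572}{27} \gamma_{123} - \frac{653}{270} \gamma_{124} - \frac{8}{9} \gamma_{125} + \frac{14}{9} \gamma_{126} - \frac{1057}{90} \gamma_{134} + \frac{1555}{27} \gamma_{135} + \frac{82}{9} \gamma_{136} - \frac{7633}{1080} \gamma_{145} - \frac{8}{45} \gamma_{146} - \frac{83}{18} \gamma_{156} + \frac{487}{18} \gamma_{234} - \frac{346}{27} \gamma_{235} + \frac{178}{9} \gamma_{236} + \frac{1403}{540} \gamma_{245} - \frac{191}{45} \gamma_{246} + \frac{1}{9} \gamma_{256} - \frac{23921}{360} \gamma_{345} - \frac{113}{5} \gamma_{346} + \frac{1067}{18} \gamma_{356} - \frac{2267}{180} \gamma_{456}


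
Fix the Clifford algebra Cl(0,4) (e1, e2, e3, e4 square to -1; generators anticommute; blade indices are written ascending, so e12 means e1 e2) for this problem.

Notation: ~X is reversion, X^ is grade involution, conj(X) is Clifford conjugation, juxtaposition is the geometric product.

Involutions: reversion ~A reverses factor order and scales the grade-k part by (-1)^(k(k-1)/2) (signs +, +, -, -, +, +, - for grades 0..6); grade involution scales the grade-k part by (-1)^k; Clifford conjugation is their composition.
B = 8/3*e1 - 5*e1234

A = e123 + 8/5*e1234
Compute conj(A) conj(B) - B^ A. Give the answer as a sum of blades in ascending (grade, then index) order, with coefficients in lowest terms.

first term: -8 - 5*e4 + 8/3*e23 - 64/15*e234
second term: -8 + 5*e4 + 8/3*e23 + 64/15*e234
Answer: -10*e4 - 128/15*e234


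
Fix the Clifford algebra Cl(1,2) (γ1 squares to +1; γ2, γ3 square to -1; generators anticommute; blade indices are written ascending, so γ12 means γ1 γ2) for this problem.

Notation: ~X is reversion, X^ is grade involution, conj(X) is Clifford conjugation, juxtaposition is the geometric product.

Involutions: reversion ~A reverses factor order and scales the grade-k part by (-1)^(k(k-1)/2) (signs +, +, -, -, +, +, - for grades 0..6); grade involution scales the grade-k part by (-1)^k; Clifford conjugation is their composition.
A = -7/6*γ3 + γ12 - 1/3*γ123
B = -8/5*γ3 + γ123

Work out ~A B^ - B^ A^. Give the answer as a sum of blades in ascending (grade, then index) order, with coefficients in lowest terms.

first term: 11/5 + γ3 - 17/10*γ12 - 8/5*γ123
second term: -23/15 - γ3 + 19/30*γ12 + 8/5*γ123
Answer: 56/15 + 2*γ3 - 7/3*γ12 - 16/5*γ123


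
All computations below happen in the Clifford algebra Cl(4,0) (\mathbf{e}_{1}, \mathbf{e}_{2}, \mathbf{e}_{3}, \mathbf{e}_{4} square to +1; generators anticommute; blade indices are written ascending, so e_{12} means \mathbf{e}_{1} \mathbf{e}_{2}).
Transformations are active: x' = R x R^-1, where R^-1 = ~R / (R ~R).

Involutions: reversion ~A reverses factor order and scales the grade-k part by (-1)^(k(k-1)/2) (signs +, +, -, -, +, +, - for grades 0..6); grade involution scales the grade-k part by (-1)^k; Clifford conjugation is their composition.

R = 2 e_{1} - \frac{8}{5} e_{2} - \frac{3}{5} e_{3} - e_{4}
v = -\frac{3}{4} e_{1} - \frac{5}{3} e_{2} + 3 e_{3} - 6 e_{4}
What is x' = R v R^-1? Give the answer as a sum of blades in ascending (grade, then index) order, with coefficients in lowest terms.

~R = 2 e_{1} - \frac{8}{5} e_{2} - \frac{3}{5} e_{3} - e_{4}, and R ~R = \frac{198}{25}, so R^-1 = ~R / (\frac{198}{25}).
R v = \frac{161}{30} - \frac{68}{15} e_{12} + \frac{111}{20} e_{13} - \frac{51}{4} e_{14} - \frac{29}{5} e_{23} + \frac{119}{15} e_{24} + \frac{33}{5} e_{34}
Answer: \frac{4111}{1188} e_{1} - \frac{149}{297} e_{2} - \frac{755}{198} e_{3} + \frac{2759}{594} e_{4}


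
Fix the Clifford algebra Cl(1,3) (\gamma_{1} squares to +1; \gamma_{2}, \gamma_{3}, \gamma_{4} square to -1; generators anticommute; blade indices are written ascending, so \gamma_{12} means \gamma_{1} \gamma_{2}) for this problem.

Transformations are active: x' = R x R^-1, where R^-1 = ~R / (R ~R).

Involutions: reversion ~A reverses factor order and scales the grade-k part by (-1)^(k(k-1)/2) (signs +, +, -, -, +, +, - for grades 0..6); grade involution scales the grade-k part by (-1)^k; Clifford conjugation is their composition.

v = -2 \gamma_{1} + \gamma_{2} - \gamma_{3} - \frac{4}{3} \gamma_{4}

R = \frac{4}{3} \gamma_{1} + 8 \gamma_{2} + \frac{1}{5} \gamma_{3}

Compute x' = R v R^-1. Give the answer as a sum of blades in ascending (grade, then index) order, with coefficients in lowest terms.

~R = \frac{4}{3} \gamma_{1} + 8 \gamma_{2} + \frac{1}{5} \gamma_{3}, and R ~R = -\frac{14009}{225}, so R^-1 = ~R / (-\frac{14009}{225}).
R v = -\frac{157}{15} + \frac{52}{3} \gamma_{12} - \frac{14}{15} \gamma_{13} - \frac{16}{9} \gamma_{14} - \frac{41}{5} \gamma_{23} - \frac{32}{3} \gamma_{24} - \frac{4}{15} \gamma_{34}
Answer: \frac{34298}{14009} \gamma_{1} + \frac{23671}{14009} \gamma_{2} + \frac{14951}{14009} \gamma_{3} + \frac{4}{3} \gamma_{4}


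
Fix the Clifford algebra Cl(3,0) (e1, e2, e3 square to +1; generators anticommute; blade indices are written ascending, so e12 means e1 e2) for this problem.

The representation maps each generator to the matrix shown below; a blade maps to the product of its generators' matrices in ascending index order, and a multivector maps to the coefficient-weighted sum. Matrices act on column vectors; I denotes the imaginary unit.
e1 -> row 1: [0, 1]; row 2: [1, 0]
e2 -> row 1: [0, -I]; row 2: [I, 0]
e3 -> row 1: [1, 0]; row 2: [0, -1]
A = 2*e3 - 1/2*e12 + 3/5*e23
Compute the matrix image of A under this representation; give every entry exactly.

Bivector images (products of the table entries): rho(e12) = rho(e1)rho(e2) = row 1: [I, 0]; row 2: [0, -I]; rho(e23) = rho(e2)rho(e3) = row 1: [0, I]; row 2: [I, 0].
M = (2)*rho(e3) + (-1/2)*rho(e12) + (3/5)*rho(e23), summed entrywise:
Answer: row 1: [2 - I/2, 3*I/5]; row 2: [3*I/5, -2 + I/2]


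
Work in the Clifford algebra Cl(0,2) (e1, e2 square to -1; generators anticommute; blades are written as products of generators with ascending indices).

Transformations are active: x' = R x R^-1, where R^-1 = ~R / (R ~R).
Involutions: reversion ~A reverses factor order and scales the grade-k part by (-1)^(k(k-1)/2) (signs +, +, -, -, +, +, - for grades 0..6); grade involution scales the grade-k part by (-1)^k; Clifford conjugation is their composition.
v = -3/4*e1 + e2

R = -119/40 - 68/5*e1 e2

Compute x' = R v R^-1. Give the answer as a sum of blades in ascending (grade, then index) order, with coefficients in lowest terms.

~R = -119/40 + 68/5*e1 e2, and R ~R = 310097/1600, so R^-1 = ~R / (310097/1600).
R v = 2533/160*e1 + 289/40*e2
Answer: 1133/4292*e1 - 1311/1073*e2


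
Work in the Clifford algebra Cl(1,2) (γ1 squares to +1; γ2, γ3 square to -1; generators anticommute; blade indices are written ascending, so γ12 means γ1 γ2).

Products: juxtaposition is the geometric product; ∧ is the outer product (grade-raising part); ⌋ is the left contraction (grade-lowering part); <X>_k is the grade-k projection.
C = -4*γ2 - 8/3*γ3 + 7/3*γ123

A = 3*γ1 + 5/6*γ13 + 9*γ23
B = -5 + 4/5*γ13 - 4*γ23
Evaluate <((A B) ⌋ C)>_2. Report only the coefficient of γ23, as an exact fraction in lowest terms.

step 1: 110/3 - 15*γ1 + 12/5*γ3 - 158/15*γ12 - 25/6*γ13 - 45*γ23 - 12*γ123
step 2: 172/5 + 105*γ1 - 2465/18*γ2 - 5506/45*γ3 - 28/5*γ12 - 35*γ23 + 770/9*γ123
step 3: -28/5*γ12 - 35*γ23
Answer: -35


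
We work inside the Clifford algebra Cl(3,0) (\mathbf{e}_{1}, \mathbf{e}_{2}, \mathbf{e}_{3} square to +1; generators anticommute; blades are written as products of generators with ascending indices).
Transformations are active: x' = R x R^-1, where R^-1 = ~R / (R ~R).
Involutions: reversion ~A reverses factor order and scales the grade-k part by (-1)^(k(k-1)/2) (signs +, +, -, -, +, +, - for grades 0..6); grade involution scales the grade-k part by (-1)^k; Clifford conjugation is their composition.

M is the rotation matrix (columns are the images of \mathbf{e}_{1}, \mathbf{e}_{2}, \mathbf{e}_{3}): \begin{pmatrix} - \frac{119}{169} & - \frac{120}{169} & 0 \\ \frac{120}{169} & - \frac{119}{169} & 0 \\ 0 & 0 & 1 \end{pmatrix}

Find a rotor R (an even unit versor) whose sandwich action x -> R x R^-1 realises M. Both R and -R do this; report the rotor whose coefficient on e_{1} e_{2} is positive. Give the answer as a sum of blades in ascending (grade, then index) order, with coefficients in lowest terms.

Method: write R = a + b12*e_{1} e_{2} + b13*e_{1} e_{3} + b23*e_{2} e_{3} with a^2 + b12^2 + b13^2 + b23^2 = 1 (so R^-1 = ~R). Expanding the columns R e_j ~R gives tr M = 4a^2 - 1 and, from the antisymmetric part, M21 - M12 = -4a*b12, M13 - M31 = 4a*b13, M32 - M23 = -4a*b23.
Here tr M = -\frac{69}{169}, so a^2 = (1 + tr M)/4 = \frac{25}{169} and a = ±\frac{5}{13}. Taking a = \frac{5}{13}: M21 - M12 = \frac{240}{169}, M13 - M31 = 0, M32 - M23 = 0, giving b12 = -\frac{12}{13}, b13 = 0, b23 = 0, i.e. R = \frac{5}{13} - \frac{12}{13} e_{1} e_{2}.
Its e_{1} e_{2} coefficient is negative, so report the other preimage -R.
Answer: -\frac{5}{13} + \frac{12}{13} e_{1} e_{2}. Why the constraint matters: R and -R act identically through the sandwich — M has trace -\frac{69}{169} either way — so only the sign condition on e_{1} e_{2} picks one of the two preimages.


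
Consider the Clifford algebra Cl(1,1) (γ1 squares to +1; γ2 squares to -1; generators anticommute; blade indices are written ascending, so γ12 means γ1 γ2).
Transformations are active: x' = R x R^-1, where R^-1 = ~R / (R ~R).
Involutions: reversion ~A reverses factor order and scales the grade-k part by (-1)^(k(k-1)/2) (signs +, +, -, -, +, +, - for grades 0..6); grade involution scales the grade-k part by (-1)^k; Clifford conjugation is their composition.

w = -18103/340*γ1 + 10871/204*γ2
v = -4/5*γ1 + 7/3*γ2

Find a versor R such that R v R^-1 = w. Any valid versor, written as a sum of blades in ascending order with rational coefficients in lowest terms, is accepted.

Construction: equal norms (both -1081/225) license R = v + w = -3675/68*γ1 + 11347/204*γ2 — nothing changes along that direction, while (v - w)/2 changes sign, so v maps onto w.
Answer: -3675/68*γ1 + 11347/204*γ2


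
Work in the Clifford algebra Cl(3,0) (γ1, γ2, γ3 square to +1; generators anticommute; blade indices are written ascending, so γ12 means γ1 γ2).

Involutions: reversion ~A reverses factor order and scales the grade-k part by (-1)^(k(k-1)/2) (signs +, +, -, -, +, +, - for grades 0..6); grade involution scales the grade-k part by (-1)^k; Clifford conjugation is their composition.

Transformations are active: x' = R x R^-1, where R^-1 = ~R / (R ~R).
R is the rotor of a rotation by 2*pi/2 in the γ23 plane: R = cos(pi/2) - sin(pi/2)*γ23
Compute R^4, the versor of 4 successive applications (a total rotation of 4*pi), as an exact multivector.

The rotor phase is half the rotation angle and phases add under composition, so 4 steps in the γ23 plane accumulate phase 4*(pi/2) = 2*pi: R^4 = cos(2*pi) - sin(2*pi)*γ23.
cos(2*pi) = 1 and sin(2*pi) = 0, so R^4 = 1. The total rotation 4*pi is 2 full turns, so every vector returns to itself, yet the rotor is +1, back on the identity sheet (an even number of 2*pi turns).
Answer: 1


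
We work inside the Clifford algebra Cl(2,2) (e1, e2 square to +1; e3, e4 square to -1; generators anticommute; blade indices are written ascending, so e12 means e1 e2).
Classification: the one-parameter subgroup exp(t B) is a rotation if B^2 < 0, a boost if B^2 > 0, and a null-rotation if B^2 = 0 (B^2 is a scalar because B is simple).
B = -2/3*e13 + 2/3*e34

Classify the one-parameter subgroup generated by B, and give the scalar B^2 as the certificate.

B^2 term by term: the squares give (-2/3)^2*(e13)^2 + (2/3)^2*(e34)^2 = 4/9*(+1) + 4/9*(-1) = 0 (each basis 2-blade squares to minus the product of its generators' squares); cross terms between blades sharing an index anticommute and cancel. So B^2 = 0.
Answer: null-rotation, certificate B^2 = 0. Check the certificate: B^2 = 0, and that sign is decisive whatever form B takes.


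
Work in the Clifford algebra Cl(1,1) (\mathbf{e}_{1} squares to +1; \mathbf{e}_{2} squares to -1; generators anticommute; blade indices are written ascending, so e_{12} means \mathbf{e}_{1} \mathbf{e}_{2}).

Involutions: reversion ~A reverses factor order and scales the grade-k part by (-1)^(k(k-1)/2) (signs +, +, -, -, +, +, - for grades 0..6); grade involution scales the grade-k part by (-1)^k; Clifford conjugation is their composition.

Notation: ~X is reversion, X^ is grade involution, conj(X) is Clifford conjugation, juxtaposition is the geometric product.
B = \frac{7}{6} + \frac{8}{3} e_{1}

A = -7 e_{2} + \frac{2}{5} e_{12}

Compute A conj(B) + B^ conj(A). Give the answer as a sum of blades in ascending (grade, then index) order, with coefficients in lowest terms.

first term: -\frac{71}{10} e_{2} - \frac{91}{5} e_{12}
second term: \frac{277}{30} e_{2} - \frac{287}{15} e_{12}
Answer: \frac{32}{15} e_{2} - \frac{112}{3} e_{12}


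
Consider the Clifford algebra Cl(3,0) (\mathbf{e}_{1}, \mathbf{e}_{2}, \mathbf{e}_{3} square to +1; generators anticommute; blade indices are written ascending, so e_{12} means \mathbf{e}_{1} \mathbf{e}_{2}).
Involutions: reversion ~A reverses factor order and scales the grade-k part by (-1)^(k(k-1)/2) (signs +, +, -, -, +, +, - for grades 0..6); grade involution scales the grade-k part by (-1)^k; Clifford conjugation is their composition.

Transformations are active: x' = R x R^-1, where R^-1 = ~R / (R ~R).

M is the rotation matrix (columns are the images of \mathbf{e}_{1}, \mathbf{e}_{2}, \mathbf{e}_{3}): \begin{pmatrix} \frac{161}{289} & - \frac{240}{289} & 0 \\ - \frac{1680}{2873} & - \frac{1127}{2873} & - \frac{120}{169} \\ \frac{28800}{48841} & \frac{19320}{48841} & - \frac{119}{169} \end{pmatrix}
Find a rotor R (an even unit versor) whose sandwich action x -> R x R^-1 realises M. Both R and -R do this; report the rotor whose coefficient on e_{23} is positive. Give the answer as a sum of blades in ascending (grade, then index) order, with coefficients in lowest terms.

Method: write R = a + b12*e_{12} + b13*e_{13} + b23*e_{23} with a^2 + b12^2 + b13^2 + b23^2 = 1 (so R^-1 = ~R). Expanding the columns R e_j ~R gives tr M = 4a^2 - 1 and, from the antisymmetric part, M21 - M12 = -4a*b12, M13 - M31 = 4a*b13, M32 - M23 = -4a*b23.
Here tr M = -\frac{26341}{48841}, so a^2 = (1 + tr M)/4 = \frac{5625}{48841} and a = ±\frac{75}{221}. Taking a = \frac{75}{221}: M21 - M12 = \frac{12000}{48841}, M13 - M31 = -\frac{28800}{48841}, M32 - M23 = \frac{54000}{48841}, giving b12 = -\frac{40}{221}, b13 = -\frac{96}{221}, b23 = -\frac{180}{221}, i.e. R = \frac{75}{221} - \frac{40}{221} e_{12} - \frac{96}{221} e_{13} - \frac{180}{221} e_{23}.
Its e_{23} coefficient is negative, so report the other preimage -R.
Answer: -\frac{75}{221} + \frac{40}{221} e_{12} + \frac{96}{221} e_{13} + \frac{180}{221} e_{23}. Sheet selection: the two-to-one cover makes ±R indistinguishable at the matrix level (trace -\frac{26341}{48841}), so uniqueness comes from the required sign on e_{23}.


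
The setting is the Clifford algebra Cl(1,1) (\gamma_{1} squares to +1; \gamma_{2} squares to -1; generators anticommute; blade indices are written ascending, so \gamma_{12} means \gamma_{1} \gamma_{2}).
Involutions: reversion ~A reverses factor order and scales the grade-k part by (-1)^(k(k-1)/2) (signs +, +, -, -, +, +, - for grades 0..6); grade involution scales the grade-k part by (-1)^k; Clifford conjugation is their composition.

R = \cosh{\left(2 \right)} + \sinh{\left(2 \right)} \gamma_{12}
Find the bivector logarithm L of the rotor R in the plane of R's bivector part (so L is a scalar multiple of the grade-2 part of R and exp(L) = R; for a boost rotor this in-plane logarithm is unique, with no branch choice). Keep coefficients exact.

The scalar part of R is \cosh{\left(2 \right)}, which determines |rapidity| via cosh; the sign lives in the bivector part, and pairing them (bivector part over sinh of the rapidity = the plane) gives the unique in-plane L = rapidity * plane.
Concretely: cosh(rapidity) = \cosh{\left(2 \right)} gives rapidity = ±2, and since rapidity/sinh(rapidity) is even the sign is immaterial: L = (rapidity/sinh(rapidity)) * <R>_2 = (\frac{2}{\sinh{\left(2 \right)}}) * <R>_2.
Answer: 2 \gamma_{12}


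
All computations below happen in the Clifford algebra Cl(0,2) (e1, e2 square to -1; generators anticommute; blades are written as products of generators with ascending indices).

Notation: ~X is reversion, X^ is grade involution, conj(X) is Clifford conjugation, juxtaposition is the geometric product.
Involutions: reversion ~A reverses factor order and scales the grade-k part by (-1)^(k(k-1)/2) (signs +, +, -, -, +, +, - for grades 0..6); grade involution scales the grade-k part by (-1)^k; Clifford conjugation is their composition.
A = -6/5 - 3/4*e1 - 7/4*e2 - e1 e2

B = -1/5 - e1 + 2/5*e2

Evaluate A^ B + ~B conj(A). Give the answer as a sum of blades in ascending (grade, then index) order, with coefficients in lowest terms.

first term: 29/100 + 29/20*e1 + 17/100*e2 + 9/4*e1 e2
second term: 29/100 + 29/20*e1 + 17/100*e2 - 9/4*e1 e2
Answer: 29/50 + 29/10*e1 + 17/50*e2


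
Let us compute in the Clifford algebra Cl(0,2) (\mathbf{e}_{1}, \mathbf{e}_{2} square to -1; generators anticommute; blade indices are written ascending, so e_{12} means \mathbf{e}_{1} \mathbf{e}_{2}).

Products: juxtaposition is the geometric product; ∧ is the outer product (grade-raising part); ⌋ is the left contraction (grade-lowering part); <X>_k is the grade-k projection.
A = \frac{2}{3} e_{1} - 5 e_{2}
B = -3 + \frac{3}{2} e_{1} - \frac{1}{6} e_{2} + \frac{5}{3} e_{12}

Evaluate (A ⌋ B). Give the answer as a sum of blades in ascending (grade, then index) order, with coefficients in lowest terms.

step 1: -\frac{11}{6} - \frac{25}{3} e_{1} - \frac{10}{9} e_{2}
Answer: -\frac{11}{6} - \frac{25}{3} e_{1} - \frac{10}{9} e_{2}


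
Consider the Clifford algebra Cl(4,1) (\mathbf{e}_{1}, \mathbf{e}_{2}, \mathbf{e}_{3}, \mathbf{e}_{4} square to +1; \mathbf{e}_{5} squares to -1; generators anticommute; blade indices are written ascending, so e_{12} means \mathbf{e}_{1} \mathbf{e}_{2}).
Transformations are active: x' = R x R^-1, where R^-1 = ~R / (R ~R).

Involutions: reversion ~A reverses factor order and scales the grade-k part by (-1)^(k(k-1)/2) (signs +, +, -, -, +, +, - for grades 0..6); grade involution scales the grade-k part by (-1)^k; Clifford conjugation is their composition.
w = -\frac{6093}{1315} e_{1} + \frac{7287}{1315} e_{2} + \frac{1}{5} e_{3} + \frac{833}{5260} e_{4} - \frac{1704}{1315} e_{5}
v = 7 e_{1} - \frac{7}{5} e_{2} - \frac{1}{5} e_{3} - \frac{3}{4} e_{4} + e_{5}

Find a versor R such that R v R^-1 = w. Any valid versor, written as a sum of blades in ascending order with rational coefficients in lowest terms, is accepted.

R = v + w = \frac{3112}{1315} e_{1} + \frac{5446}{1315} e_{2} - \frac{778}{1315} e_{4} - \frac{389}{1315} e_{5} works: the equal norms (\frac{809}{16}) guarantee its sandwich swaps v into w.
Answer: \frac{3112}{1315} e_{1} + \frac{5446}{1315} e_{2} - \frac{778}{1315} e_{4} - \frac{389}{1315} e_{5}


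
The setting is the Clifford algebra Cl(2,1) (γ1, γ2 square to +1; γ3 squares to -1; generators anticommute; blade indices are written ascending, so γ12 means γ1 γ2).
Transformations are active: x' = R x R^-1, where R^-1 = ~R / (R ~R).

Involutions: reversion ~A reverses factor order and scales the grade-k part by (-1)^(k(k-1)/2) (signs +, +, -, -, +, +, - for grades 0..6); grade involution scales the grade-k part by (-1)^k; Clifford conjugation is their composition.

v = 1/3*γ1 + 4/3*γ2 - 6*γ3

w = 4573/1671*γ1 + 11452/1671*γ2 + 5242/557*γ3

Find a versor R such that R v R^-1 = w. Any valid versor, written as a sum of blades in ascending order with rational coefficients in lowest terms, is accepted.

Key observation: q(v) = q(w) = -307/9 (sandwiches preserve the norm), so R = v + w = 1710/557*γ1 + 4560/557*γ2 + 1900/557*γ3 works whenever it is invertible — the component of v along it is kept and (v - w)/2 reverses, sending v to w.
Answer: 1710/557*γ1 + 4560/557*γ2 + 1900/557*γ3


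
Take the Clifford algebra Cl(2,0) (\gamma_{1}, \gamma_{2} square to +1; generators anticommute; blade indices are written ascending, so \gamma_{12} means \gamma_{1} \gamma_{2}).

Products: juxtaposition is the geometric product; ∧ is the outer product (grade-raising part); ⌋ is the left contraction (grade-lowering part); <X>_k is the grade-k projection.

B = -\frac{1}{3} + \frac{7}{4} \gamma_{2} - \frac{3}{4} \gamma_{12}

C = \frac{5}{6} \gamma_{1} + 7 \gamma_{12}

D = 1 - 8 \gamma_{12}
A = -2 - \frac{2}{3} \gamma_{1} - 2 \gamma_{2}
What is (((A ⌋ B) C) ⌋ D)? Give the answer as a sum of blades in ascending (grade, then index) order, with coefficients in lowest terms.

step 1: -\frac{17}{6} - \frac{3}{2} \gamma_{1} - 3 \gamma_{2} + \frac{3}{2} \gamma_{12}
step 2: -\frac{47}{4} + \frac{671}{36} \gamma_{1} - \frac{47}{4} \gamma_{2} - \frac{52}{3} \gamma_{12}
step 3: -\frac{1805}{12} - 94 \gamma_{1} - \frac{1342}{9} \gamma_{2} + 94 \gamma_{12}
Answer: -\frac{1805}{12} - 94 \gamma_{1} - \frac{1342}{9} \gamma_{2} + 94 \gamma_{12}


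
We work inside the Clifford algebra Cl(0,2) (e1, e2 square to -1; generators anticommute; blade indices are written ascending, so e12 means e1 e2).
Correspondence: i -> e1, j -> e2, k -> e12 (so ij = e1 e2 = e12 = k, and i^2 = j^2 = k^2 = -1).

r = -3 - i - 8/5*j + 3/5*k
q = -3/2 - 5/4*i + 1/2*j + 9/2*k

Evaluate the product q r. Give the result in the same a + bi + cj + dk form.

In blades: q = -3/2 - 5/4*e1 + 1/2*e2 + 9/2*e12, r = -3 - e1 - 8/5*e2 + 3/5*e12.
Distribute q over r term by term (generator squares from the signature, products reordered to ascending indices): (-3/2)*r = 9/2 + 3/2*e1 + 12/5*e2 - 9/10*e12; (-5/4*e1)*r = -5/4 + 15/4*e1 + 3/4*e2 + 2*e12; (1/2*e2)*r = 4/5 + 3/10*e1 - 3/2*e2 + 1/2*e12; (9/2*e12)*r = -27/10 + 36/5*e1 - 9/2*e2 - 27/2*e12.
Sum: 27/20 + 51/4*e1 - 57/20*e2 - 119/10*e12; translating back through the correspondence:
Answer: 27/20 + 51/4*i - 57/20*j - 119/10*k


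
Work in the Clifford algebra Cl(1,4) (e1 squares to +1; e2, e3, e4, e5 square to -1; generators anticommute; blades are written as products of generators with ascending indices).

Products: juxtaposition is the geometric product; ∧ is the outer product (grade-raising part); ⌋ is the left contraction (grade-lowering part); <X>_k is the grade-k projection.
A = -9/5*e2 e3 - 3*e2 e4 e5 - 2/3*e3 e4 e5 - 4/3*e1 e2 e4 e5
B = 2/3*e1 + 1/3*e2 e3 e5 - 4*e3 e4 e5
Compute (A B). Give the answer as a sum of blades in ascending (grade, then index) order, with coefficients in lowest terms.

step 1: 8/3 + 3/5*e5 - 12*e2 e3 + 2/9*e2 e4 - e3 e4 - 98/15*e1 e2 e3 - 4/9*e1 e3 e4 - 284/45*e2 e4 e5 + 2*e1 e2 e4 e5 + 4/9*e1 e3 e4 e5
Answer: 8/3 + 3/5*e5 - 12*e2 e3 + 2/9*e2 e4 - e3 e4 - 98/15*e1 e2 e3 - 4/9*e1 e3 e4 - 284/45*e2 e4 e5 + 2*e1 e2 e4 e5 + 4/9*e1 e3 e4 e5


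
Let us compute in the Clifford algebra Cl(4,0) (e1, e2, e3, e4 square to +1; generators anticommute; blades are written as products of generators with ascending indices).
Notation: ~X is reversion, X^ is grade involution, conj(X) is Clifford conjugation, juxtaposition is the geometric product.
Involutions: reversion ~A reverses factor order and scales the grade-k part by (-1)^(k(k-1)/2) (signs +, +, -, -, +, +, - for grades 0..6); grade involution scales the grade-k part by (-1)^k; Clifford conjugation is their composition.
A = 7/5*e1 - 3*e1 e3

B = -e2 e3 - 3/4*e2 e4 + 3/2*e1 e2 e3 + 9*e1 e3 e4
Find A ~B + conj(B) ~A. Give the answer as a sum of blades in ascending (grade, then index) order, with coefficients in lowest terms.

first term: 9/2*e2 - 27*e4 + 3*e1 e2 - 21/10*e2 e3 - 63/5*e3 e4 + 7/5*e1 e2 e3 + 21/20*e1 e2 e4 + 9/4*e1 e2 e3 e4
second term: 9/2*e2 - 27*e4 + 3*e1 e2 + 21/10*e2 e3 + 63/5*e3 e4 + 7/5*e1 e2 e3 + 21/20*e1 e2 e4 - 9/4*e1 e2 e3 e4
Answer: 9*e2 - 54*e4 + 6*e1 e2 + 14/5*e1 e2 e3 + 21/10*e1 e2 e4


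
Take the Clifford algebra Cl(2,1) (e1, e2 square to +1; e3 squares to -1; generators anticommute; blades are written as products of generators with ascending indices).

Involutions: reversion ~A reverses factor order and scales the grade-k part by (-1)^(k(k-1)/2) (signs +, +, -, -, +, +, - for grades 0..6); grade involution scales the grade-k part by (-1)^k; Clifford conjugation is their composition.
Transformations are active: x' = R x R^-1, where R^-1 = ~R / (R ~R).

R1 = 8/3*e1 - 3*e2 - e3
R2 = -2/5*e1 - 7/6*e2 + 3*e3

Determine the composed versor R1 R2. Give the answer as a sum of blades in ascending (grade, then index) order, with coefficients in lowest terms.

Distribute over the terms of R1 (each basis-blade product reordered to ascending indices, repeated generators contracted through their squares):
(8/3*e1) R2 = -16/15 - 28/9*e1 e2 + 8*e1 e3
(-3*e2) R2 = 7/2 - 6/5*e1 e2 - 9*e2 e3
(-e3) R2 = 3 - 2/5*e1 e3 - 7/6*e2 e3
Summing the partial products and collecting blades:
Answer: 163/30 - 194/45*e1 e2 + 38/5*e1 e3 - 61/6*e2 e3


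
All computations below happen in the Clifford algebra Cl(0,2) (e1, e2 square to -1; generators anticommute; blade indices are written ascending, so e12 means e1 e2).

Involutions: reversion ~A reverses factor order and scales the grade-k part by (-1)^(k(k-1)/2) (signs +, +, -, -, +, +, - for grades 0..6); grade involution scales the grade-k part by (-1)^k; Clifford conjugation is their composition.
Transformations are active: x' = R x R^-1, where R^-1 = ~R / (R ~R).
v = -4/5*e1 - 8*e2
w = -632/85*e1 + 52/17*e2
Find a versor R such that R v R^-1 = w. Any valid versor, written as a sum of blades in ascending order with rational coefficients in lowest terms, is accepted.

Construction: equal norms (both -1616/25) license R = v + w = -140/17*e1 - 84/17*e2 — nothing changes along that direction, while (v - w)/2 changes sign, so v maps onto w.
Answer: -140/17*e1 - 84/17*e2


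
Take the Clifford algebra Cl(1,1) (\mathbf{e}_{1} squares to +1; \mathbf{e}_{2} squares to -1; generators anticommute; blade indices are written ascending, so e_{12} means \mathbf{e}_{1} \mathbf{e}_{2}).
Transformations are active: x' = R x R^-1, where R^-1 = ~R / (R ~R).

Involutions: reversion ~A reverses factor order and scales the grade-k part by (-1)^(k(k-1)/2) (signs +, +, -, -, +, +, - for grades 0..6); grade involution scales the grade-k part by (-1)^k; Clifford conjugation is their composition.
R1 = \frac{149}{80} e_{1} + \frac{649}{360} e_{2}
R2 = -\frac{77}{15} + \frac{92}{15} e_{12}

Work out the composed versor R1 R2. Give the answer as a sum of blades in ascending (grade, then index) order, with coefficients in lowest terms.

Distribute over the terms of R1 (each basis-blade product reordered to ascending indices, repeated generators contracted through their squares):
(\frac{149}{80} e_{1}) R2 = -\frac{11473}{1200} e_{1} + \frac{3427}{300} e_{2}
(\frac{649}{360} e_{2}) R2 = \frac{14927}{1350} e_{1} - \frac{49973}{5400} e_{2}
Summing the partial products and collecting blades:
Answer: \frac{16159}{10800} e_{1} + \frac{11713}{5400} e_{2}


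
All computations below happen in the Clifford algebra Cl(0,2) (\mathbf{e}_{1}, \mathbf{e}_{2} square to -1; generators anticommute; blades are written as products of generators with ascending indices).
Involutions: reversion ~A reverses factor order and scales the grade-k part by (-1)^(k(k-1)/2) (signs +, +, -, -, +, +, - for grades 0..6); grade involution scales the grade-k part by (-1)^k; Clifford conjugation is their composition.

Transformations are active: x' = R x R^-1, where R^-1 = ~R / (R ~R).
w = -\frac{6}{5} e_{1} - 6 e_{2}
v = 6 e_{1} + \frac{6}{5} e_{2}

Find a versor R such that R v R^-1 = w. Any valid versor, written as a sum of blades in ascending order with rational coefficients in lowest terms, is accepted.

Sketch: the shared square -\frac{936}{25} makes R = v + w = \frac{24}{5} e_{1} - \frac{24}{5} e_{2} the natural versor; its sandwich fixes that direction, negates (v - w)/2, and sends v to w.
Answer: \frac{24}{5} e_{1} - \frac{24}{5} e_{2}


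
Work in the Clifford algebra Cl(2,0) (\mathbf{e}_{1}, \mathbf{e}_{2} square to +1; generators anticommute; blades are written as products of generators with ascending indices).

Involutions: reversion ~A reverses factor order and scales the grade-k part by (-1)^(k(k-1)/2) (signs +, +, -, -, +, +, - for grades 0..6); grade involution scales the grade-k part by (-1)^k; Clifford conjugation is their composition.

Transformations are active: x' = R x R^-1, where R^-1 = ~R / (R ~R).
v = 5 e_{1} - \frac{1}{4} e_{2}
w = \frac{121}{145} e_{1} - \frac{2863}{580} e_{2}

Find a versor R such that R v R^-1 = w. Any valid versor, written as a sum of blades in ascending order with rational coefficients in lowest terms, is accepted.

Here q(v) = q(w) = \frac{401}{16}; the classical choice R = v + w = \frac{846}{145} e_{1} - \frac{752}{145} e_{2} then realises v -> w under the sandwich.
Answer: \frac{846}{145} e_{1} - \frac{752}{145} e_{2}


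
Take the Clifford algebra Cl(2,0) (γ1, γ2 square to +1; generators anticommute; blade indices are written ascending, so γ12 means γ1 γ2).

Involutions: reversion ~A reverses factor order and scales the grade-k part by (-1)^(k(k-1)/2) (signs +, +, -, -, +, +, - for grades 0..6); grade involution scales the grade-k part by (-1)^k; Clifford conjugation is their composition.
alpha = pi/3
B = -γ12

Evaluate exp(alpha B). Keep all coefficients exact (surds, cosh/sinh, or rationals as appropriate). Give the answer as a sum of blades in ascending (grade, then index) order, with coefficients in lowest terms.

B^2 = (-1)^2*(γ12)^2 = 1*(-1) = -1 (a basis 2-blade squares to minus the product of its generators' squares).
B^2 = -1 — a negative square means the series sums to a rotation: l = 1, alpha*l = pi/3, so exp(alpha B) = cos(pi/3) + (sin(pi/3)/1)*B = 1/2 + (sqrt(3)/2)*B.
Answer: 1/2 - sqrt(3)/2*γ12


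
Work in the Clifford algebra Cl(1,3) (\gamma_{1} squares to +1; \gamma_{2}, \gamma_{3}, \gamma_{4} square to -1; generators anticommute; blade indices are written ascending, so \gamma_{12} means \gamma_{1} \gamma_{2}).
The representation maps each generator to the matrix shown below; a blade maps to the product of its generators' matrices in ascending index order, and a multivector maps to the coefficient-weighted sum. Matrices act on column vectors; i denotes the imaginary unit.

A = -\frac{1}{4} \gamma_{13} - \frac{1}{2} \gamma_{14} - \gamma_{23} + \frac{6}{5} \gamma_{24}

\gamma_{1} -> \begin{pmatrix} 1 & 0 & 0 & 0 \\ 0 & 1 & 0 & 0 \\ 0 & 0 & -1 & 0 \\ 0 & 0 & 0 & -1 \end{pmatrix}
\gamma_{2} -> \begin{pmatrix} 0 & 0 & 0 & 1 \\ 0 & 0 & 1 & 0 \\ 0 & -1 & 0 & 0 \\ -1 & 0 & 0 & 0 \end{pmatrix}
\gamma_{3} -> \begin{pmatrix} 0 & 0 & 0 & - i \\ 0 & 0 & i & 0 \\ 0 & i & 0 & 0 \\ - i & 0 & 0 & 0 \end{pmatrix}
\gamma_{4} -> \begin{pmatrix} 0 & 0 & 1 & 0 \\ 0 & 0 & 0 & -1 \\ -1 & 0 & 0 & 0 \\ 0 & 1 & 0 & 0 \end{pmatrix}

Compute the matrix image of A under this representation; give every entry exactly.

Bivector images (products of the table entries): rho(\gamma_{13}) = rho(\gamma_{1})rho(\gamma_{3}) = \begin{pmatrix} 0 & 0 & 0 & - i \\ 0 & 0 & i & 0 \\ 0 & - i & 0 & 0 \\ i & 0 & 0 & 0 \end{pmatrix}; rho(\gamma_{14}) = rho(\gamma_{1})rho(\gamma_{4}) = \begin{pmatrix} 0 & 0 & 1 & 0 \\ 0 & 0 & 0 & -1 \\ 1 & 0 & 0 & 0 \\ 0 & -1 & 0 & 0 \end{pmatrix}; rho(\gamma_{23}) = rho(\gamma_{2})rho(\gamma_{3}) = \begin{pmatrix} - i & 0 & 0 & 0 \\ 0 & i & 0 & 0 \\ 0 & 0 & - i & 0 \\ 0 & 0 & 0 & i \end{pmatrix}; rho(\gamma_{24}) = rho(\gamma_{2})rho(\gamma_{4}) = \begin{pmatrix} 0 & 1 & 0 & 0 \\ -1 & 0 & 0 & 0 \\ 0 & 0 & 0 & 1 \\ 0 & 0 & -1 & 0 \end{pmatrix}.
M = (-\frac{1}{4})*rho(\gamma_{13}) + (-\frac{1}{2})*rho(\gamma_{14}) + (-1)*rho(\gamma_{23}) + (\frac{6}{5})*rho(\gamma_{24}), summed entrywise:
Answer: \begin{pmatrix} i & \frac{6}{5} & - \frac{1}{2} & \frac{i}{4} \\ - \frac{6}{5} & - i & - \frac{i}{4} & \frac{1}{2} \\ - \frac{1}{2} & \frac{i}{4} & i & \frac{6}{5} \\ - \frac{i}{4} & \frac{1}{2} & - \frac{6}{5} & - i \end{pmatrix}


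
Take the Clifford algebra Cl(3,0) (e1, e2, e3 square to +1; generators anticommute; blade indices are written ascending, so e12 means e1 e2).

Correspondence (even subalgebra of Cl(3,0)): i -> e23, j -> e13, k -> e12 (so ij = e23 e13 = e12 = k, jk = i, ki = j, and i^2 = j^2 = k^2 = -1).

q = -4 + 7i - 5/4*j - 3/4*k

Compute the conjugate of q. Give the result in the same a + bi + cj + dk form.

In blades: q = -4 - 3/4*e12 - 5/4*e13 + 7*e23.
Quaternion conjugation is reversion on the even subalgebra: the scalar is fixed and every grade-2 blade flips sign, giving -4 + 3/4*e12 + 5/4*e13 - 7*e23; translating back:
Answer: -4 - 7i + 5/4*j + 3/4*k


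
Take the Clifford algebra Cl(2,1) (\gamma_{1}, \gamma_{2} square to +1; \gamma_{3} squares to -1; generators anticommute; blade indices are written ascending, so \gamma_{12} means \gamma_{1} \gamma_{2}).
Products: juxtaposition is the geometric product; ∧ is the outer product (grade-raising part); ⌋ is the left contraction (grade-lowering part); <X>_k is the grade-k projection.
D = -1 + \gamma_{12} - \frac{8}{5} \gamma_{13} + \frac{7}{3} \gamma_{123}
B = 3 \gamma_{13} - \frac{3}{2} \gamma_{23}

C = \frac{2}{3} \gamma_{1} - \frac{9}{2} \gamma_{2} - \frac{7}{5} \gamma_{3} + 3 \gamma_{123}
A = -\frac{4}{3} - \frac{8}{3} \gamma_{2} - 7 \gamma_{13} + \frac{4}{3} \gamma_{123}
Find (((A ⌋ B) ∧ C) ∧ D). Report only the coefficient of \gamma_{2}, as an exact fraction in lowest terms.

step 1: -21 + 4 \gamma_{3} - 4 \gamma_{13} + 2 \gamma_{23}
step 2: -14 \gamma_{1} + \frac{189}{2} \gamma_{2} + \frac{147}{5} \gamma_{3} - \frac{8}{3} \gamma_{13} + 18 \gamma_{23} - \frac{239}{3} \gamma_{123}
step 3: 14 \gamma_{1} - \frac{189}{2} \gamma_{2} - \frac{147}{5} \gamma_{3} + \frac{8}{3} \gamma_{13} - 18 \gamma_{23} + \frac{3904}{15} \gamma_{123}
Answer: -\frac{189}{2}
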